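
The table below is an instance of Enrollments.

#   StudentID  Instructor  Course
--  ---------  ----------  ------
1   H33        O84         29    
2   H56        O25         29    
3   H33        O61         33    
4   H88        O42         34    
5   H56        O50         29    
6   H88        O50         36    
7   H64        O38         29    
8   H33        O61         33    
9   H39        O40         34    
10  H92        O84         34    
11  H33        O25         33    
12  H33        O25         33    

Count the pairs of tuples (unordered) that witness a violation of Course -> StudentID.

8

Course=29: violating pairs (1,2), (1,5), (1,7), (2,7), (5,7) — 5 pairs.
Course=33: all 4 rows agree on StudentID — 0 pairs.
Course=34: violating pairs (4,9), (4,10), (9,10) — 3 pairs.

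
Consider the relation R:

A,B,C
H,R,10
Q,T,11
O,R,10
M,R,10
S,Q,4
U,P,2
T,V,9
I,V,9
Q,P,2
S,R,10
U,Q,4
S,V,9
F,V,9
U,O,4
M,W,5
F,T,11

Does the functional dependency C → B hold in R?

No

C=10: 4 rows → B = R, R, R, R ✓
C=11: 2 rows → B = T, T ✓
C=4: 3 rows → B takes values {Q, O} — violation
C=2: 2 rows → B = P, P ✓
C=9: 4 rows → B = V, V, V, V ✓
C=5: 1 row → B = W ✓
Two rows agree on C but differ on B, so C → B does not hold.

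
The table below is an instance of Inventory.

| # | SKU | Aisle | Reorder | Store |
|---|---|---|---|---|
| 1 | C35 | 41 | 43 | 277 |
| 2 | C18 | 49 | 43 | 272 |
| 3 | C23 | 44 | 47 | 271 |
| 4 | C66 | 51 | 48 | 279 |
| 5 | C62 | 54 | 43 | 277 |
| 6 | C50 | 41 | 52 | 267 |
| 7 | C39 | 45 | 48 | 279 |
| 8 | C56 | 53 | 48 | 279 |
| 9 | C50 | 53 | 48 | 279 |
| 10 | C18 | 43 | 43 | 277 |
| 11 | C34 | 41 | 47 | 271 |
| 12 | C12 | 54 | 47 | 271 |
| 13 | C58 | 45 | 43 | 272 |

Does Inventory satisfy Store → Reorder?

Store=277: rows 1, 5, 10 → Reorder = 43, 43, 43 ✓
Store=272: rows 2, 13 → Reorder = 43, 43 ✓
Store=271: rows 3, 11, 12 → Reorder = 47, 47, 47 ✓
Store=279: rows 4, 7, 8, 9 → Reorder = 48, 48, 48, 48 ✓
Store=267: row 6 → Reorder = 52 ✓
Every Store value is associated with a single Reorder value, so Store → Reorder holds.

Yes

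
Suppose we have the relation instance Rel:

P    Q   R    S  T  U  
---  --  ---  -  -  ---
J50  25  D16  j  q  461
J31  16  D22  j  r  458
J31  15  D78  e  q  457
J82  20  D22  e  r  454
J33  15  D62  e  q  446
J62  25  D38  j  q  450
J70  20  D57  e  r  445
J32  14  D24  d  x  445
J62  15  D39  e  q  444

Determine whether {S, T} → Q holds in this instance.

Yes

(S=j, T=q): 2 rows → Q = 25, 25 ✓
(S=j, T=r): 1 row → Q = 16 ✓
(S=e, T=q): 3 rows → Q = 15, 15, 15 ✓
(S=e, T=r): 2 rows → Q = 20, 20 ✓
(S=d, T=x): 1 row → Q = 14 ✓
Every {S, T} value is associated with a single Q value, so {S, T} → Q holds.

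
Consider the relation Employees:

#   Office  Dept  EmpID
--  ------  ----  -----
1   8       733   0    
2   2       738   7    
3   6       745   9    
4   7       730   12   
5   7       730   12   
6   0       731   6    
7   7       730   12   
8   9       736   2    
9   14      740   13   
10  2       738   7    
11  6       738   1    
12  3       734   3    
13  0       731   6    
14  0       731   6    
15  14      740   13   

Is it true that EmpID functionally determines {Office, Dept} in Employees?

Yes

EmpID=0: row 1 → {Office,Dept} = (8, 733) ✓
EmpID=7: rows 2, 10 → {Office,Dept} = (2, 738), (2, 738) ✓
EmpID=9: row 3 → {Office,Dept} = (6, 745) ✓
EmpID=12: rows 4, 5, 7 → {Office,Dept} = (7, 730), (7, 730), (7, 730) ✓
EmpID=6: rows 6, 13, 14 → {Office,Dept} = (0, 731), (0, 731), (0, 731) ✓
EmpID=2: row 8 → {Office,Dept} = (9, 736) ✓
EmpID=13: rows 9, 15 → {Office,Dept} = (14, 740), (14, 740) ✓
EmpID=1: row 11 → {Office,Dept} = (6, 738) ✓
EmpID=3: row 12 → {Office,Dept} = (3, 734) ✓
Every EmpID value is associated with a single {Office, Dept} value, so EmpID → {Office, Dept} holds.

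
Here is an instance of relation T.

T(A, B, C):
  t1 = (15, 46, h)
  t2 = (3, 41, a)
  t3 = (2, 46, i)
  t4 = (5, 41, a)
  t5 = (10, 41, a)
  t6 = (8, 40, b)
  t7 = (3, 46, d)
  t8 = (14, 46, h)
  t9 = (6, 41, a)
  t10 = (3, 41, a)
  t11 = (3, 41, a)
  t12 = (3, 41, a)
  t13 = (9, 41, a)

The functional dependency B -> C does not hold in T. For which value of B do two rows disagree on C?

46

B=46: rows 1, 3, 7, 8 → C takes values {h, i, d} — violation
B=41: rows 2, 4, 5, 9, 10, 11, 12, 13 → C = a, a, a, a, a, a, a, a ✓
B=40: row 6 → C = b ✓
The only B value with inconsistent C is B=46.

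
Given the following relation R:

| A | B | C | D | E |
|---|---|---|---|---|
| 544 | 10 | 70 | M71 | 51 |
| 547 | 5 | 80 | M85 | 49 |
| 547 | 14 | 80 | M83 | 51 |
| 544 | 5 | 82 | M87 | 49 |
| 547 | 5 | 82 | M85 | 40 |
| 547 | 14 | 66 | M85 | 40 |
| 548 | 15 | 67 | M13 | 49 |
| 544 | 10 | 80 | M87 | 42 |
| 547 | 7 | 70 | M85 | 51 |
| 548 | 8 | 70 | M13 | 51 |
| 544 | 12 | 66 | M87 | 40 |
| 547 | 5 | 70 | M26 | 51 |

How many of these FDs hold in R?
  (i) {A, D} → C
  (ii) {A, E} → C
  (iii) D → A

1

(i) {A, D} → C: (A=547, D=M85): 4 rows → C takes values {80, 82, 66, 70} — violation; (A=544, D=M87): 3 rows → C takes values {82, 80, 66} — violation; (A=548, D=M13): 2 rows → C takes values {67, 70} — violation — fails.
(ii) {A, E} → C: (A=547, E=51): 3 rows → C takes values {80, 70} — violation; (A=547, E=40): 2 rows → C takes values {82, 66} — violation — fails.
(iii) D → A: every LHS value maps to a single RHS value — holds.
1 of the 3 dependencies holds.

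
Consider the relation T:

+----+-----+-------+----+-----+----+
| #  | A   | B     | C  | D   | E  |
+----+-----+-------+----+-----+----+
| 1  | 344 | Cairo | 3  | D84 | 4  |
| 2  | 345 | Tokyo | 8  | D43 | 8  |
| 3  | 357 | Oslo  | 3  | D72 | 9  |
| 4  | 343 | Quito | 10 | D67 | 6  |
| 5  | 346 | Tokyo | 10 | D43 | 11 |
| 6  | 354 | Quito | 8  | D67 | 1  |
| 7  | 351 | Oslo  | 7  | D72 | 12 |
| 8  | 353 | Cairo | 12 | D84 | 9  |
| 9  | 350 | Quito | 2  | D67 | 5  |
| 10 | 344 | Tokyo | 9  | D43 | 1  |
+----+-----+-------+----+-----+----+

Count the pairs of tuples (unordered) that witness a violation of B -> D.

B=Cairo: all 2 rows agree on D — 0 pairs.
B=Tokyo: all 3 rows agree on D — 0 pairs.
B=Oslo: all 2 rows agree on D — 0 pairs.
B=Quito: all 3 rows agree on D — 0 pairs.

0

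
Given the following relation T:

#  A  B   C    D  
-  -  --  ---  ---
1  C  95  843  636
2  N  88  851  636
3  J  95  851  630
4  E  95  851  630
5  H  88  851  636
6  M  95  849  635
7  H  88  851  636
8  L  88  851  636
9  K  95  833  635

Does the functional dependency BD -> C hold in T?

(B=95, D=636): row 1 → C = 843 ✓
(B=88, D=636): rows 2, 5, 7, 8 → C = 851, 851, 851, 851 ✓
(B=95, D=630): rows 3, 4 → C = 851, 851 ✓
(B=95, D=635): rows 6, 9 → C takes values {849, 833} — violation
Two rows agree on BD but differ on C, so BD -> C does not hold.

No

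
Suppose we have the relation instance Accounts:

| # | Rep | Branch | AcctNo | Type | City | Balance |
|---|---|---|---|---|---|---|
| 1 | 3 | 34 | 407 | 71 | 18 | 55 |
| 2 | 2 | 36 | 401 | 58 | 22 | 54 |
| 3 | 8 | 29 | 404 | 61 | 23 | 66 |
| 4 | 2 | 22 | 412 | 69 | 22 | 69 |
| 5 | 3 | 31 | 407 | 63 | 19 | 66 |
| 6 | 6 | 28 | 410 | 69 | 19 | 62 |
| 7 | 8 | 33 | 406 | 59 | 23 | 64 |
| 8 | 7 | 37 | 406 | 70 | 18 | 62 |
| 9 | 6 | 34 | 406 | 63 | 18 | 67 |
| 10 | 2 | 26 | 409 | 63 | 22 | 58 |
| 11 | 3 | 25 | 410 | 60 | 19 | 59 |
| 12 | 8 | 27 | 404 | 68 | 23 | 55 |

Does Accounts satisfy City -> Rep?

City=18: rows 1, 8, 9 → Rep takes values {3, 7, 6} — violation
City=22: rows 2, 4, 10 → Rep = 2, 2, 2 ✓
City=23: rows 3, 7, 12 → Rep = 8, 8, 8 ✓
City=19: rows 5, 6, 11 → Rep takes values {3, 6} — violation
Two rows agree on City but differ on Rep, so City -> Rep does not hold.

No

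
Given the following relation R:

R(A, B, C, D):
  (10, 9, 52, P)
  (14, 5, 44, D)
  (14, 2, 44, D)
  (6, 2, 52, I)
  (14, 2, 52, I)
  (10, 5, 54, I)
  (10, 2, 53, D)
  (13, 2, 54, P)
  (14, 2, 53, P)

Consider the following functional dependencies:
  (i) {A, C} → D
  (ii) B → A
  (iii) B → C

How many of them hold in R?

(i) {A, C} → D: every LHS value maps to a single RHS value — holds.
(ii) B → A: B=5: 2 rows → A takes values {14, 10} — violation; B=2: 6 rows → A takes values {14, 6, 10, 13} — violation — fails.
(iii) B → C: B=5: 2 rows → C takes values {44, 54} — violation; B=2: 6 rows → C takes values {44, 52, 53, 54} — violation — fails.
1 of the 3 dependencies holds.

1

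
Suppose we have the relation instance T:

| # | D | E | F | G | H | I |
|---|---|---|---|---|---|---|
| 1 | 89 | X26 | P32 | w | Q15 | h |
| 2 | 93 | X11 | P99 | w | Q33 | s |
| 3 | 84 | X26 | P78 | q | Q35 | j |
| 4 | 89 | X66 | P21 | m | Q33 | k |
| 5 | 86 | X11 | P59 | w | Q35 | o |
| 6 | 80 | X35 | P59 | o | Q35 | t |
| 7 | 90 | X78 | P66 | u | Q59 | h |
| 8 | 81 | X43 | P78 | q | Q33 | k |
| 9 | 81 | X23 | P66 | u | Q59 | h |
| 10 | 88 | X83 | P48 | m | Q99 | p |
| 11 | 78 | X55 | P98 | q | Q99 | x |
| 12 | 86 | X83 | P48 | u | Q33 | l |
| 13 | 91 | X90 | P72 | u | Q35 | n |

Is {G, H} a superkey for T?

No

Rows 7 and 9 have the same {G, H} value (G=u, H=Q59) but are distinct tuples, so {G, H} does not determine every attribute — not a superkey.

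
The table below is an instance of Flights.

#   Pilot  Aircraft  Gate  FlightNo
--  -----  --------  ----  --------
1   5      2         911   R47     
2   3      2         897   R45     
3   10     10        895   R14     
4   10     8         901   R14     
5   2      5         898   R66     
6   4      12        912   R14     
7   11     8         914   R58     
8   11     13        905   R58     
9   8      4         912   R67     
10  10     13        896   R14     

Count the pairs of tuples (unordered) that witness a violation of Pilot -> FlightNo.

0

Pilot=10: all 3 rows agree on FlightNo — 0 pairs.
Pilot=11: all 2 rows agree on FlightNo — 0 pairs.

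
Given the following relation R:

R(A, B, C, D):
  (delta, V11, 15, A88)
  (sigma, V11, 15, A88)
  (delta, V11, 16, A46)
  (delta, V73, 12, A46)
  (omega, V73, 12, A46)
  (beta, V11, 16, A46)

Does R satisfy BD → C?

(B=V11, D=A88): 2 rows → C = 15, 15 ✓
(B=V11, D=A46): 2 rows → C = 16, 16 ✓
(B=V73, D=A46): 2 rows → C = 12, 12 ✓
Every BD value is associated with a single C value, so BD → C holds.

Yes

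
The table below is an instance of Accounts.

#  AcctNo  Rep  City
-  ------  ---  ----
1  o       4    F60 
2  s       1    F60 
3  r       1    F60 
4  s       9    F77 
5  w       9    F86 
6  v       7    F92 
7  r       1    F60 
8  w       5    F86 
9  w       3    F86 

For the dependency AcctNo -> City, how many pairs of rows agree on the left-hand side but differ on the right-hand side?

1

AcctNo=s: violating pairs (2,4) — 1 pair.
AcctNo=r: all 2 rows agree on City — 0 pairs.
AcctNo=w: all 3 rows agree on City — 0 pairs.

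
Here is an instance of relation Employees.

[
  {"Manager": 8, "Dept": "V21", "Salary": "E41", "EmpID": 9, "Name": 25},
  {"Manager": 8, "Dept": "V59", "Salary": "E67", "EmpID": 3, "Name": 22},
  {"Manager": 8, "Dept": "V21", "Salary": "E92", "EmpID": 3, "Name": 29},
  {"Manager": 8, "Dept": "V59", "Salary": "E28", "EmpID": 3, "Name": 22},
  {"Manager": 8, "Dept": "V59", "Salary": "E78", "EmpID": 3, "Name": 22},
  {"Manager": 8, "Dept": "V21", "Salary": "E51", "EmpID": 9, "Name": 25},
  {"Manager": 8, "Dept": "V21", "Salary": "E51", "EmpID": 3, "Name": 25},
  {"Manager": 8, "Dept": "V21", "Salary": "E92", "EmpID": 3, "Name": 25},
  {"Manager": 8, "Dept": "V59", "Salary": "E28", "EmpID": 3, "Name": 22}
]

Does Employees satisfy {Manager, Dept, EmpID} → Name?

No

(Manager=8, Dept=V21, EmpID=9): 2 rows → Name = 25, 25 ✓
(Manager=8, Dept=V59, EmpID=3): 4 rows → Name = 22, 22, 22, 22 ✓
(Manager=8, Dept=V21, EmpID=3): 3 rows → Name takes values {29, 25} — violation
Two rows agree on {Manager, Dept, EmpID} but differ on Name, so {Manager, Dept, EmpID} → Name does not hold.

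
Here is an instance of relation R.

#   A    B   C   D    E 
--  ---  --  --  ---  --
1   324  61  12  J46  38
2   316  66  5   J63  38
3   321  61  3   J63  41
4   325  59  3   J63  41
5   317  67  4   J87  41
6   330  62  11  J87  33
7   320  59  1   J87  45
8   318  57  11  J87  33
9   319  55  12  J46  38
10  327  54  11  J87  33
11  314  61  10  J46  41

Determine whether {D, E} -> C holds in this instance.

(D=J46, E=38): rows 1, 9 → C = 12, 12 ✓
(D=J63, E=38): row 2 → C = 5 ✓
(D=J63, E=41): rows 3, 4 → C = 3, 3 ✓
(D=J87, E=41): row 5 → C = 4 ✓
(D=J87, E=33): rows 6, 8, 10 → C = 11, 11, 11 ✓
(D=J87, E=45): row 7 → C = 1 ✓
(D=J46, E=41): row 11 → C = 10 ✓
Every {D, E} value is associated with a single C value, so {D, E} -> C holds.

Yes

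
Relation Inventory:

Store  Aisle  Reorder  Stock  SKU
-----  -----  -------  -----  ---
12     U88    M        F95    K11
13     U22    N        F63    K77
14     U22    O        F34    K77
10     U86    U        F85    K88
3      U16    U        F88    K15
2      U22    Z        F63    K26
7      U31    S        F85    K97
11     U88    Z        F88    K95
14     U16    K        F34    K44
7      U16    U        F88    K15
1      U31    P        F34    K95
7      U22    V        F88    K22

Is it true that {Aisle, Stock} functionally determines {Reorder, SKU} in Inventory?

(Aisle=U88, Stock=F95): 1 row → {Reorder,SKU} = (M, K11) ✓
(Aisle=U22, Stock=F63): 2 rows → {Reorder,SKU} takes values {(N, K77), (Z, K26)} — violation
(Aisle=U22, Stock=F34): 1 row → {Reorder,SKU} = (O, K77) ✓
(Aisle=U86, Stock=F85): 1 row → {Reorder,SKU} = (U, K88) ✓
(Aisle=U16, Stock=F88): 2 rows → {Reorder,SKU} = (U, K15), (U, K15) ✓
(Aisle=U31, Stock=F85): 1 row → {Reorder,SKU} = (S, K97) ✓
(Aisle=U88, Stock=F88): 1 row → {Reorder,SKU} = (Z, K95) ✓
(Aisle=U16, Stock=F34): 1 row → {Reorder,SKU} = (K, K44) ✓
(Aisle=U31, Stock=F34): 1 row → {Reorder,SKU} = (P, K95) ✓
(Aisle=U22, Stock=F88): 1 row → {Reorder,SKU} = (V, K22) ✓
Two rows agree on {Aisle, Stock} but differ on {Reorder, SKU}, so {Aisle, Stock} -> {Reorder, SKU} does not hold.

No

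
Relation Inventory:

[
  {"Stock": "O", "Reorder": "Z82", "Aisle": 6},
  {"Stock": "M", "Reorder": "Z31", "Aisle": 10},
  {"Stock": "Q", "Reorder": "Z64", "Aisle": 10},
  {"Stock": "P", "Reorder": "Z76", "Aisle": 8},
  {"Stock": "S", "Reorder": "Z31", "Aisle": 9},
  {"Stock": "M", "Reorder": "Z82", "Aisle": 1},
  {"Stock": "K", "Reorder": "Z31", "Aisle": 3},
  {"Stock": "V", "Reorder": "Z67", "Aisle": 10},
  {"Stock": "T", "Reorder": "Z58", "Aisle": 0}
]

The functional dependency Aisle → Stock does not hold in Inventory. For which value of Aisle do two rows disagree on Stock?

10

Aisle=6: 1 row → Stock = O ✓
Aisle=10: 3 rows → Stock takes values {M, Q, V} — violation
Aisle=8: 1 row → Stock = P ✓
Aisle=9: 1 row → Stock = S ✓
Aisle=1: 1 row → Stock = M ✓
Aisle=3: 1 row → Stock = K ✓
Aisle=0: 1 row → Stock = T ✓
The only Aisle value with inconsistent Stock is Aisle=10.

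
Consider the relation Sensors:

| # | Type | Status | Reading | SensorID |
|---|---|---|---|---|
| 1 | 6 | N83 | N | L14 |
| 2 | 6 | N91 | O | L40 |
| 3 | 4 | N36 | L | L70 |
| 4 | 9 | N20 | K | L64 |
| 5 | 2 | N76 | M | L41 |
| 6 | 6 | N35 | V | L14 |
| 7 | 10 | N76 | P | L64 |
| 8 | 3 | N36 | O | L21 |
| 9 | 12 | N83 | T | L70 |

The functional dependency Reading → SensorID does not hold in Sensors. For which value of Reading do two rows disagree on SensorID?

O

Reading=N: row 1 → SensorID = L14 ✓
Reading=O: rows 2, 8 → SensorID takes values {L40, L21} — violation
Reading=L: row 3 → SensorID = L70 ✓
Reading=K: row 4 → SensorID = L64 ✓
Reading=M: row 5 → SensorID = L41 ✓
Reading=V: row 6 → SensorID = L14 ✓
Reading=P: row 7 → SensorID = L64 ✓
Reading=T: row 9 → SensorID = L70 ✓
The only Reading value with inconsistent SensorID is Reading=O.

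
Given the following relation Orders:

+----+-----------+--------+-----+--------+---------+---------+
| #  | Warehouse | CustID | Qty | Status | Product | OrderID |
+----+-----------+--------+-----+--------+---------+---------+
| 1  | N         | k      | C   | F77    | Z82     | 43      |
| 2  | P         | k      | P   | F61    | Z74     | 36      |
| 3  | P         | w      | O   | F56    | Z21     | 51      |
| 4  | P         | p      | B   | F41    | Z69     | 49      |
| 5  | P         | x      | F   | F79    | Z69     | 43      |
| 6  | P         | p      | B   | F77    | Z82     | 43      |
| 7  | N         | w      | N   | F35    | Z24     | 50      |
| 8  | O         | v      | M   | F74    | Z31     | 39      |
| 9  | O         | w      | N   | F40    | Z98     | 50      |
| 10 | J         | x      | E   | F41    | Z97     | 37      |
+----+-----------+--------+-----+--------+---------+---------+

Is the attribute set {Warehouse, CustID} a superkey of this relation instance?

No

Rows 4 and 6 have the same {Warehouse, CustID} value (Warehouse=P, CustID=p) but are distinct tuples, so {Warehouse, CustID} does not determine every attribute — not a superkey.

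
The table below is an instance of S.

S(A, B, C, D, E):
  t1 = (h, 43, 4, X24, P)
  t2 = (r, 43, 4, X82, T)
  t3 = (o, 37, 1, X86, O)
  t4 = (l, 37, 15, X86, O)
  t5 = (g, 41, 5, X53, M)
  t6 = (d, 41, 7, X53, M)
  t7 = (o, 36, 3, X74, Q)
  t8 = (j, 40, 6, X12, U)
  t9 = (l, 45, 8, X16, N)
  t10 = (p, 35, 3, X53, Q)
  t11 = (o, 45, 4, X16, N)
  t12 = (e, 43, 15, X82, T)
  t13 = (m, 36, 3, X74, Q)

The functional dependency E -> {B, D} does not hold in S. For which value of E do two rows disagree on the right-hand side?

Q

E=P: row 1 → {B,D} = (43, X24) ✓
E=T: rows 2, 12 → {B,D} = (43, X82), (43, X82) ✓
E=O: rows 3, 4 → {B,D} = (37, X86), (37, X86) ✓
E=M: rows 5, 6 → {B,D} = (41, X53), (41, X53) ✓
E=Q: rows 7, 10, 13 → {B,D} takes values {(36, X74), (35, X53)} — violation
E=U: row 8 → {B,D} = (40, X12) ✓
E=N: rows 9, 11 → {B,D} = (45, X16), (45, X16) ✓
The only E value with inconsistent RHS is E=Q.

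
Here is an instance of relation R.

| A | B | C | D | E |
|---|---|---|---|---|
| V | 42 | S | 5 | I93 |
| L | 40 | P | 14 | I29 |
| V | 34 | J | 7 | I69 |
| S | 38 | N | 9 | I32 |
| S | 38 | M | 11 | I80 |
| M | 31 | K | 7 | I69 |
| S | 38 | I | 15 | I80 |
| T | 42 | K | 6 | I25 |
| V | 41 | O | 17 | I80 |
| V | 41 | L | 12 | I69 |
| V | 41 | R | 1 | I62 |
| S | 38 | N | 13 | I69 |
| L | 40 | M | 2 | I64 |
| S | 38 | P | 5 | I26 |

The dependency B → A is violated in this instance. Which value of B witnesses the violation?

B=42: 2 rows → A takes values {V, T} — violation
B=40: 2 rows → A = L, L ✓
B=34: 1 row → A = V ✓
B=38: 5 rows → A = S, S, S, S, S ✓
B=31: 1 row → A = M ✓
B=41: 3 rows → A = V, V, V ✓
The only B value with inconsistent A is B=42.

42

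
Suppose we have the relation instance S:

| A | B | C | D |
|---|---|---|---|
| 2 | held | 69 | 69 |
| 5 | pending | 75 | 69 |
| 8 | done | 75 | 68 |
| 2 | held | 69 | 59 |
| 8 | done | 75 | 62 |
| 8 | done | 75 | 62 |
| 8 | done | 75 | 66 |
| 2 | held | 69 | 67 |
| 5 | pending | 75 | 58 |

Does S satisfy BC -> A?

(B=held, C=69): 3 rows → A = 2, 2, 2 ✓
(B=pending, C=75): 2 rows → A = 5, 5 ✓
(B=done, C=75): 4 rows → A = 8, 8, 8, 8 ✓
Every BC value is associated with a single A value, so BC -> A holds.

Yes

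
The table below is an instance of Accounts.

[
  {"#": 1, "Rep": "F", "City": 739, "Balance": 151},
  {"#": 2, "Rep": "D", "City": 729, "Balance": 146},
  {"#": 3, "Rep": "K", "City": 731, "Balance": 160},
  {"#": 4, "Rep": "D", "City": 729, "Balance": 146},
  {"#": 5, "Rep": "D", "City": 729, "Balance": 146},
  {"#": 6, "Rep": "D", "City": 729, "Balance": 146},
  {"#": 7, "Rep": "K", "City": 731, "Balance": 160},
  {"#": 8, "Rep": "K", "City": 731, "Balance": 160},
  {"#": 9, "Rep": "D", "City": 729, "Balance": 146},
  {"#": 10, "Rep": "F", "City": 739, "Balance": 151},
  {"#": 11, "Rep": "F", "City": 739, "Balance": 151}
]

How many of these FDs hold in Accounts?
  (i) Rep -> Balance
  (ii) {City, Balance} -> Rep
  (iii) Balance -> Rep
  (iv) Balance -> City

4

(i) Rep -> Balance: every LHS value maps to a single RHS value — holds.
(ii) {City, Balance} -> Rep: every LHS value maps to a single RHS value — holds.
(iii) Balance -> Rep: every LHS value maps to a single RHS value — holds.
(iv) Balance -> City: every LHS value maps to a single RHS value — holds.
4 of the 4 dependencies hold.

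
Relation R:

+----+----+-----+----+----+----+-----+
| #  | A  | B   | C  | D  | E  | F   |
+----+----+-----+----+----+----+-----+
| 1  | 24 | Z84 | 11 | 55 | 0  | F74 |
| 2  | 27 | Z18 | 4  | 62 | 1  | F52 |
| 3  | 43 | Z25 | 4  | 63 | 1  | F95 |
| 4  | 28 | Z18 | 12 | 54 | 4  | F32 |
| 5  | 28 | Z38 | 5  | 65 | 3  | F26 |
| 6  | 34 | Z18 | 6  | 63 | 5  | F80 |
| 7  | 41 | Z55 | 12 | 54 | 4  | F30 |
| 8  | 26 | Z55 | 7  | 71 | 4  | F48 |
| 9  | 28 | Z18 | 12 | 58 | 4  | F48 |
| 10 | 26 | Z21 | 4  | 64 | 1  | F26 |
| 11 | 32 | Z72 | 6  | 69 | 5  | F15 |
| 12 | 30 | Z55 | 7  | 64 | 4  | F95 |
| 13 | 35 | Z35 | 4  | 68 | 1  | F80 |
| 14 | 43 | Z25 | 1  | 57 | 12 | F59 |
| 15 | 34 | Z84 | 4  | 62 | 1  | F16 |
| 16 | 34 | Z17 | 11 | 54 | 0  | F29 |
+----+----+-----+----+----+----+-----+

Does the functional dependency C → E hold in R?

Yes

C=11: rows 1, 16 → E = 0, 0 ✓
C=4: rows 2, 3, 10, 13, 15 → E = 1, 1, 1, 1, 1 ✓
C=12: rows 4, 7, 9 → E = 4, 4, 4 ✓
C=5: row 5 → E = 3 ✓
C=6: rows 6, 11 → E = 5, 5 ✓
C=7: rows 8, 12 → E = 4, 4 ✓
C=1: row 14 → E = 12 ✓
Every C value is associated with a single E value, so C → E holds.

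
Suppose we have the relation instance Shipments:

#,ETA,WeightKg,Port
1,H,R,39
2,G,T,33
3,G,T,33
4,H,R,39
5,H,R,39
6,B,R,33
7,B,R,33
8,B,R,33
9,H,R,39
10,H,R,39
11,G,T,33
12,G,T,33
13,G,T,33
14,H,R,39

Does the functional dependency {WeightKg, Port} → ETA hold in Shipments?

Yes

(WeightKg=R, Port=39): rows 1, 4, 5, 9, 10, 14 → ETA = H, H, H, H, H, H ✓
(WeightKg=T, Port=33): rows 2, 3, 11, 12, 13 → ETA = G, G, G, G, G ✓
(WeightKg=R, Port=33): rows 6, 7, 8 → ETA = B, B, B ✓
Every {WeightKg, Port} value is associated with a single ETA value, so {WeightKg, Port} → ETA holds.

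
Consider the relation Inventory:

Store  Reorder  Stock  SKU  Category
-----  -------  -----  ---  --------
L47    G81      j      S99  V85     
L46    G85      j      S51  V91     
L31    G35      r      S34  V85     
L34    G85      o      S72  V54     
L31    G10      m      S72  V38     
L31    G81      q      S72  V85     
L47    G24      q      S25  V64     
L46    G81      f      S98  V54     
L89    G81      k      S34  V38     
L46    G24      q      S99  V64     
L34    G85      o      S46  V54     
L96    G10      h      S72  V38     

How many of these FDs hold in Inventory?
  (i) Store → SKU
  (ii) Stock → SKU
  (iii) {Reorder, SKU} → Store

0

(i) Store → SKU: Store=L47: 2 rows → SKU takes values {S99, S25} — violation; Store=L46: 3 rows → SKU takes values {S51, S98, S99} — violation; Store=L31: 3 rows → SKU takes values {S34, S72} — violation; Store=L34: 2 rows → SKU takes values {S72, S46} — violation — fails.
(ii) Stock → SKU: Stock=j: 2 rows → SKU takes values {S99, S51} — violation; Stock=o: 2 rows → SKU takes values {S72, S46} — violation; Stock=q: 3 rows → SKU takes values {S72, S25, S99} — violation — fails.
(iii) {Reorder, SKU} → Store: (Reorder=G10, SKU=S72): 2 rows → Store takes values {L31, L96} — violation — fails.
None of the 3 dependencies hold.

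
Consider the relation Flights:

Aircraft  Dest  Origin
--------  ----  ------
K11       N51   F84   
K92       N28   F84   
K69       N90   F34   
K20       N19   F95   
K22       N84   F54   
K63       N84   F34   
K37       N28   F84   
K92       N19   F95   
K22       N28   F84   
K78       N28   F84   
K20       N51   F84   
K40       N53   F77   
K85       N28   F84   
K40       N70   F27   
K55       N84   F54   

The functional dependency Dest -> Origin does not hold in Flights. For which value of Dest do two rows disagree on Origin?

N84

Dest=N51: 2 rows → Origin = F84, F84 ✓
Dest=N28: 5 rows → Origin = F84, F84, F84, F84, F84 ✓
Dest=N90: 1 row → Origin = F34 ✓
Dest=N19: 2 rows → Origin = F95, F95 ✓
Dest=N84: 3 rows → Origin takes values {F54, F34} — violation
Dest=N53: 1 row → Origin = F77 ✓
Dest=N70: 1 row → Origin = F27 ✓
The only Dest value with inconsistent Origin is Dest=N84.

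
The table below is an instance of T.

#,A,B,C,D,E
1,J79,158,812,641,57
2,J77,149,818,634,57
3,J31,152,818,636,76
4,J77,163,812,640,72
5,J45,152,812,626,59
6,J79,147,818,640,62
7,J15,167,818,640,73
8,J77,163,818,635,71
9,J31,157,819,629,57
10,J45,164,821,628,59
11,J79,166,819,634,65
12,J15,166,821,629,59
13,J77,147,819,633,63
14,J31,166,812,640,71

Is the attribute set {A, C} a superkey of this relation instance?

Rows 2 and 8 have the same {A, C} value (A=J77, C=818) but are distinct tuples, so {A, C} does not determine every attribute — not a superkey.

No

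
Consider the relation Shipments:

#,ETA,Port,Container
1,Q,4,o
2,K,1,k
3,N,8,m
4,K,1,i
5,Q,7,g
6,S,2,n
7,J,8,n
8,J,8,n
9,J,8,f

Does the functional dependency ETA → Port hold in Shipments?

No

ETA=Q: rows 1, 5 → Port takes values {4, 7} — violation
ETA=K: rows 2, 4 → Port = 1, 1 ✓
ETA=N: row 3 → Port = 8 ✓
ETA=S: row 6 → Port = 2 ✓
ETA=J: rows 7, 8, 9 → Port = 8, 8, 8 ✓
Two rows agree on ETA but differ on Port, so ETA → Port does not hold.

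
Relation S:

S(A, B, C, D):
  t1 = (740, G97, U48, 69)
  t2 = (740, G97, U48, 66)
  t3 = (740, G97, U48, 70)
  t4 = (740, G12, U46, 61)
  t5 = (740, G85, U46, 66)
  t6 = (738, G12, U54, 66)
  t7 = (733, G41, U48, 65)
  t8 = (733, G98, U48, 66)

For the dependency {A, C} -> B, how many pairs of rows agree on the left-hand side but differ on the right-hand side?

(A=740, C=U48): all 3 rows agree on B — 0 pairs.
(A=740, C=U46): violating pairs (4,5) — 1 pair.
(A=733, C=U48): violating pairs (7,8) — 1 pair.

2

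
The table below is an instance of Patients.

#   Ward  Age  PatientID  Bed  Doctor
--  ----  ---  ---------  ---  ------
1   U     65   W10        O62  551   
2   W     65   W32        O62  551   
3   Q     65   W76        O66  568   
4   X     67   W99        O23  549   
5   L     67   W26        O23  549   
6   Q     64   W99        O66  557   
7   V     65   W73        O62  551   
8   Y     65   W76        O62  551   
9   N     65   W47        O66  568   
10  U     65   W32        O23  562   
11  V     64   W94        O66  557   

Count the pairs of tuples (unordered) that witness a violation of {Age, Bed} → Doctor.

0

(Age=65, Bed=O62): all 4 rows agree on Doctor — 0 pairs.
(Age=65, Bed=O66): all 2 rows agree on Doctor — 0 pairs.
(Age=67, Bed=O23): all 2 rows agree on Doctor — 0 pairs.
(Age=64, Bed=O66): all 2 rows agree on Doctor — 0 pairs.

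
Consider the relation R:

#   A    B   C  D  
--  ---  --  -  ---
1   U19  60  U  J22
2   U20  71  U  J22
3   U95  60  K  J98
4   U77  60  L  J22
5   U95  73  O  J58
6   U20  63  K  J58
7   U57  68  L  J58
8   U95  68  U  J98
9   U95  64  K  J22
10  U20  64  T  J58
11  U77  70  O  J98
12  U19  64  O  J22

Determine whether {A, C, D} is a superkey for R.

Yes

All 12 rows have distinct {A, C, D} values, so {A, C, D} → (all attributes) holds and {A, C, D} is a superkey.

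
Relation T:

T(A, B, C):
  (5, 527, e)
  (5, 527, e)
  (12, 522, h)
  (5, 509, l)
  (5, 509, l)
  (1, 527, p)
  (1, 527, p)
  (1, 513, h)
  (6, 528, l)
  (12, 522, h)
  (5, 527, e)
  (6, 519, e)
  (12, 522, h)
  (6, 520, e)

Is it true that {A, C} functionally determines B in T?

No

(A=5, C=e): 3 rows → B = 527, 527, 527 ✓
(A=12, C=h): 3 rows → B = 522, 522, 522 ✓
(A=5, C=l): 2 rows → B = 509, 509 ✓
(A=1, C=p): 2 rows → B = 527, 527 ✓
(A=1, C=h): 1 row → B = 513 ✓
(A=6, C=l): 1 row → B = 528 ✓
(A=6, C=e): 2 rows → B takes values {519, 520} — violation
Two rows agree on {A, C} but differ on B, so {A, C} -> B does not hold.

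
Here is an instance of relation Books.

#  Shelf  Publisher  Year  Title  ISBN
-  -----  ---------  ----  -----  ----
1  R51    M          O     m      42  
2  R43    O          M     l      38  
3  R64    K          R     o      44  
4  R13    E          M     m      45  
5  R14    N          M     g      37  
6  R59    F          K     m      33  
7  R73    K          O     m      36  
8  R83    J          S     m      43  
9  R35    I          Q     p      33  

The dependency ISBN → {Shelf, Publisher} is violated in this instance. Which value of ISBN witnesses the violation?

33

ISBN=42: row 1 → {Shelf,Publisher} = (R51, M) ✓
ISBN=38: row 2 → {Shelf,Publisher} = (R43, O) ✓
ISBN=44: row 3 → {Shelf,Publisher} = (R64, K) ✓
ISBN=45: row 4 → {Shelf,Publisher} = (R13, E) ✓
ISBN=37: row 5 → {Shelf,Publisher} = (R14, N) ✓
ISBN=33: rows 6, 9 → {Shelf,Publisher} takes values {(R59, F), (R35, I)} — violation
ISBN=36: row 7 → {Shelf,Publisher} = (R73, K) ✓
ISBN=43: row 8 → {Shelf,Publisher} = (R83, J) ✓
The only ISBN value with inconsistent RHS is ISBN=33.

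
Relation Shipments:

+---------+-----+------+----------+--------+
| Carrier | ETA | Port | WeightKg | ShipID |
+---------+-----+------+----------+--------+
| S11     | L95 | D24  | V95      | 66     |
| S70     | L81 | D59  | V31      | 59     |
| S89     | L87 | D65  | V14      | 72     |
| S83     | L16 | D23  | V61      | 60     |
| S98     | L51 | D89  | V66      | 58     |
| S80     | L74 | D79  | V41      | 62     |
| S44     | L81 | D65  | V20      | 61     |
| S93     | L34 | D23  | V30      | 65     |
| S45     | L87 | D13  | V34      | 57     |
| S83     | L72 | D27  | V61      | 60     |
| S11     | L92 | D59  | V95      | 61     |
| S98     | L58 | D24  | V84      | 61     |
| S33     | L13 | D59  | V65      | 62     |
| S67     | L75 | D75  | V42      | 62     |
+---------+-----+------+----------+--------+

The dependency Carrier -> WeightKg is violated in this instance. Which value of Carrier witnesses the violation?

S98

Carrier=S11: 2 rows → WeightKg = V95, V95 ✓
Carrier=S70: 1 row → WeightKg = V31 ✓
Carrier=S89: 1 row → WeightKg = V14 ✓
Carrier=S83: 2 rows → WeightKg = V61, V61 ✓
Carrier=S98: 2 rows → WeightKg takes values {V66, V84} — violation
Carrier=S80: 1 row → WeightKg = V41 ✓
Carrier=S44: 1 row → WeightKg = V20 ✓
Carrier=S93: 1 row → WeightKg = V30 ✓
Carrier=S45: 1 row → WeightKg = V34 ✓
Carrier=S33: 1 row → WeightKg = V65 ✓
Carrier=S67: 1 row → WeightKg = V42 ✓
The only Carrier value with inconsistent WeightKg is Carrier=S98.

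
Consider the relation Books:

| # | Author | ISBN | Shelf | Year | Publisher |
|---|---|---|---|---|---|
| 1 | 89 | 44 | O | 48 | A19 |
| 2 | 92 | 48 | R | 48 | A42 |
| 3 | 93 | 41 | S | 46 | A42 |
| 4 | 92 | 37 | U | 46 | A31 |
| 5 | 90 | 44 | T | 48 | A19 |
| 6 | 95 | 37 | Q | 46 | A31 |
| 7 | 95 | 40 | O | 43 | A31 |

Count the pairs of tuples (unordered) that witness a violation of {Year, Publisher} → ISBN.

0

(Year=48, Publisher=A19): all 2 rows agree on ISBN — 0 pairs.
(Year=46, Publisher=A31): all 2 rows agree on ISBN — 0 pairs.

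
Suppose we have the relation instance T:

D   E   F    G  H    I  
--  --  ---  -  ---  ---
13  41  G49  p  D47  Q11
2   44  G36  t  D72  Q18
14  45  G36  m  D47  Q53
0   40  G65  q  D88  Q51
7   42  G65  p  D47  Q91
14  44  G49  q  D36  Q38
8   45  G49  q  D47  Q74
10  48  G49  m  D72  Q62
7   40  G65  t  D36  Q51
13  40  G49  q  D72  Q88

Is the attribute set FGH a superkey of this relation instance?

Yes

All 10 rows have distinct FGH values, so FGH → (all attributes) holds and FGH is a superkey.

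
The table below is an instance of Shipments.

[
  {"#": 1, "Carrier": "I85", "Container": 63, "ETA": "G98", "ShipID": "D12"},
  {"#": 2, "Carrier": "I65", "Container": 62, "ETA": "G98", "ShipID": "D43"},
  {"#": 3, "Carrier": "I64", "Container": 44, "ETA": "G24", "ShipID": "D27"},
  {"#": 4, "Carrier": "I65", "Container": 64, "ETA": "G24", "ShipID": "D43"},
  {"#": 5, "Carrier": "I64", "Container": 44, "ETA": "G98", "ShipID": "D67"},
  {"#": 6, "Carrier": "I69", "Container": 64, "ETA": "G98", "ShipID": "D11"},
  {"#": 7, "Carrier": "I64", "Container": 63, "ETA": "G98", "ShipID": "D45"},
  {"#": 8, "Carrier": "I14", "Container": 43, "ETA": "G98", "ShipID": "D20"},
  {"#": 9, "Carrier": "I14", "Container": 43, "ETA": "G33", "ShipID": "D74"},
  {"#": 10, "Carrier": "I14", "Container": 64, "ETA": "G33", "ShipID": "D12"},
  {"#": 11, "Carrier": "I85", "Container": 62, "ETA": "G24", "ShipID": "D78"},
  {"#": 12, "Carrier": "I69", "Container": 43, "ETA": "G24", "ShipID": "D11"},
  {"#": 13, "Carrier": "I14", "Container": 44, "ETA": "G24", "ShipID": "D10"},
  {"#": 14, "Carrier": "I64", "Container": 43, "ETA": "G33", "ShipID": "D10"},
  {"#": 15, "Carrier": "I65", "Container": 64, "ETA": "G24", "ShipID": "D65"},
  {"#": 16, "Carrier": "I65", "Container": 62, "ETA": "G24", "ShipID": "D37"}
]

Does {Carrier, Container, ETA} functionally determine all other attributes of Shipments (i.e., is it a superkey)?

No

Rows 4 and 15 have the same {Carrier, Container, ETA} value (Carrier=I65, Container=64, ETA=G24) but are distinct tuples, so {Carrier, Container, ETA} does not determine every attribute — not a superkey.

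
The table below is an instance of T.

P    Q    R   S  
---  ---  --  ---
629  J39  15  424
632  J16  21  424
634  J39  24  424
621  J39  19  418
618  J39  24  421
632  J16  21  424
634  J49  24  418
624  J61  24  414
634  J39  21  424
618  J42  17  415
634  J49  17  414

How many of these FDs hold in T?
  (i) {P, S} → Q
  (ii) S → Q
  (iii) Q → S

1

(i) {P, S} → Q: every LHS value maps to a single RHS value — holds.
(ii) S → Q: S=424: 5 rows → Q takes values {J39, J16} — violation; S=418: 2 rows → Q takes values {J39, J49} — violation; S=414: 2 rows → Q takes values {J61, J49} — violation — fails.
(iii) Q → S: Q=J39: 5 rows → S takes values {424, 418, 421} — violation; Q=J49: 2 rows → S takes values {418, 414} — violation — fails.
1 of the 3 dependencies holds.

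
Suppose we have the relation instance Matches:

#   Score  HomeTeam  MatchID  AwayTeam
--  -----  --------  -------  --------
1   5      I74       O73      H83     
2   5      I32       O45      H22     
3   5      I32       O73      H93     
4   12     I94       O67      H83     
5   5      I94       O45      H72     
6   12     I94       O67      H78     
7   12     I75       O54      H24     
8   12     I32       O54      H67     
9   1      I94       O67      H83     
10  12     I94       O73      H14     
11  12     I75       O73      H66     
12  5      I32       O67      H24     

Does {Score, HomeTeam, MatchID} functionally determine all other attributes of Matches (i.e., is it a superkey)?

Rows 4 and 6 have the same {Score, HomeTeam, MatchID} value (Score=12, HomeTeam=I94, MatchID=O67) but are distinct tuples, so {Score, HomeTeam, MatchID} does not determine every attribute — not a superkey.

No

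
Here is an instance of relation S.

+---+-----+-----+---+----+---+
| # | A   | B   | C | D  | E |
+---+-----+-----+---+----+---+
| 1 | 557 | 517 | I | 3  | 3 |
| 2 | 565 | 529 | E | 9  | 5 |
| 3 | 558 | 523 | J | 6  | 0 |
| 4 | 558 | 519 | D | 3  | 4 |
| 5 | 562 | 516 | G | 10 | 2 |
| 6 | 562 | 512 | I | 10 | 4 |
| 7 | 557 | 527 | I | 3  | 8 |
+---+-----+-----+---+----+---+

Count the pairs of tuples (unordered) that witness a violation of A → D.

A=557: all 2 rows agree on D — 0 pairs.
A=558: violating pairs (3,4) — 1 pair.
A=562: all 2 rows agree on D — 0 pairs.

1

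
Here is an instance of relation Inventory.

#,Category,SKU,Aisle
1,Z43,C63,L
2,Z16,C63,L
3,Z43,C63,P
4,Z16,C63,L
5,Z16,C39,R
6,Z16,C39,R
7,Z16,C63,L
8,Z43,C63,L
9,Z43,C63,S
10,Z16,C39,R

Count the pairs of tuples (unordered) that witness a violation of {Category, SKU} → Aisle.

(Category=Z43, SKU=C63): violating pairs (1,3), (1,9), (3,8), (3,9), (8,9) — 5 pairs.
(Category=Z16, SKU=C63): all 3 rows agree on Aisle — 0 pairs.
(Category=Z16, SKU=C39): all 3 rows agree on Aisle — 0 pairs.

5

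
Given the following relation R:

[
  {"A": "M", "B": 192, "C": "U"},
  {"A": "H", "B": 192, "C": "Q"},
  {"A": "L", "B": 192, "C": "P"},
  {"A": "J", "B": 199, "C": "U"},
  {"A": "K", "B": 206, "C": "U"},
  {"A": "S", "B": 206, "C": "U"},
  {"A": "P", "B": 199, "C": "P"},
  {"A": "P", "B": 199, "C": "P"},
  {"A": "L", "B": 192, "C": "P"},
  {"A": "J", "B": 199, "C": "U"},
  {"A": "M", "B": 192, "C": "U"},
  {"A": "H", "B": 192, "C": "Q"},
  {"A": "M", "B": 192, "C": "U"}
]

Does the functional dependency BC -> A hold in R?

No

(B=192, C=U): 3 rows → A = M, M, M ✓
(B=192, C=Q): 2 rows → A = H, H ✓
(B=192, C=P): 2 rows → A = L, L ✓
(B=199, C=U): 2 rows → A = J, J ✓
(B=206, C=U): 2 rows → A takes values {K, S} — violation
(B=199, C=P): 2 rows → A = P, P ✓
Two rows agree on BC but differ on A, so BC -> A does not hold.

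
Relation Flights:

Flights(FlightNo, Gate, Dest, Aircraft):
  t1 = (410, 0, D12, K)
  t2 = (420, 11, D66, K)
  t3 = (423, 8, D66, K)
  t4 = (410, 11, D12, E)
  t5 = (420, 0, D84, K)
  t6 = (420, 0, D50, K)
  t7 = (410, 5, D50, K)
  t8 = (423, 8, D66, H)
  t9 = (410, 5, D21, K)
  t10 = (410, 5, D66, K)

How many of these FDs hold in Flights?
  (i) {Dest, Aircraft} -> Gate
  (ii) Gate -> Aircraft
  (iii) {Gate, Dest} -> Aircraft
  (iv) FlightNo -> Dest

0

(i) {Dest, Aircraft} -> Gate: (Dest=D66, Aircraft=K): rows 2, 3, 10 → Gate takes values {11, 8, 5} — violation; (Dest=D50, Aircraft=K): rows 6, 7 → Gate takes values {0, 5} — violation — fails.
(ii) Gate -> Aircraft: Gate=11: rows 2, 4 → Aircraft takes values {K, E} — violation; Gate=8: rows 3, 8 → Aircraft takes values {K, H} — violation — fails.
(iii) {Gate, Dest} -> Aircraft: (Gate=8, Dest=D66): rows 3, 8 → Aircraft takes values {K, H} — violation — fails.
(iv) FlightNo -> Dest: FlightNo=410: rows 1, 4, 7, 9, 10 → Dest takes values {D12, D50, D21, D66} — violation; FlightNo=420: rows 2, 5, 6 → Dest takes values {D66, D84, D50} — violation — fails.
None of the 4 dependencies hold.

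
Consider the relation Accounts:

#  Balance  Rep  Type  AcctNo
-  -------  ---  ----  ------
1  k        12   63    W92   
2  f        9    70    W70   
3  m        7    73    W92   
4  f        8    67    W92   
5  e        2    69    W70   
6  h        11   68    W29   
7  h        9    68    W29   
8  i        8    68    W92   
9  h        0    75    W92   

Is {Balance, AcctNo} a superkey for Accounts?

No

Rows 6 and 7 have the same {Balance, AcctNo} value (Balance=h, AcctNo=W29) but are distinct tuples, so {Balance, AcctNo} does not determine every attribute — not a superkey.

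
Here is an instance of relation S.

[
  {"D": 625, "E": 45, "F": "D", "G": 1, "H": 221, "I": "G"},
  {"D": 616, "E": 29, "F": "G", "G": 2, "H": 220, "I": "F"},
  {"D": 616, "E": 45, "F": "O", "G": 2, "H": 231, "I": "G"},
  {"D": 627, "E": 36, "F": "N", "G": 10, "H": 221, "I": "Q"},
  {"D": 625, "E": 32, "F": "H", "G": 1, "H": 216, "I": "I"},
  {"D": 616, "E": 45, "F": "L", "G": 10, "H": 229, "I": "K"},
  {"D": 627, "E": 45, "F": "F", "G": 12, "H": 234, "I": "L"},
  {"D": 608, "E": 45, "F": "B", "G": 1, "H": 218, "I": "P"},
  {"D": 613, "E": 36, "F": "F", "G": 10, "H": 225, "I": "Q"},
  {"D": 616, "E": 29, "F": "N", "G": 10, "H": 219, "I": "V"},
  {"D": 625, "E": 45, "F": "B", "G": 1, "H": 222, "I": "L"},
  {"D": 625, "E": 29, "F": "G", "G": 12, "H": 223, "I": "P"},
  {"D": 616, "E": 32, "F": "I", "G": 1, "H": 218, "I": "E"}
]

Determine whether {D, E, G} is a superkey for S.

Two distinct rows share (D=625, E=45, G=1), so {D, E, G} does not determine every attribute — not a superkey.

No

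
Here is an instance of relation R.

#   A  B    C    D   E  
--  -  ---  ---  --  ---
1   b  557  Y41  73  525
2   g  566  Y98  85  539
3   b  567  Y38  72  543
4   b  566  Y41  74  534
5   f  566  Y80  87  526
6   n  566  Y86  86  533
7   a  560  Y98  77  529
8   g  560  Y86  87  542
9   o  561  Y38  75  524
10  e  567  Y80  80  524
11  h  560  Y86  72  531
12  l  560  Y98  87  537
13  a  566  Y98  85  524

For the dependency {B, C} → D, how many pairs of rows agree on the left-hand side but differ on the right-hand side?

(B=566, C=Y98): all 2 rows agree on D — 0 pairs.
(B=560, C=Y98): violating pairs (7,12) — 1 pair.
(B=560, C=Y86): violating pairs (8,11) — 1 pair.

2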